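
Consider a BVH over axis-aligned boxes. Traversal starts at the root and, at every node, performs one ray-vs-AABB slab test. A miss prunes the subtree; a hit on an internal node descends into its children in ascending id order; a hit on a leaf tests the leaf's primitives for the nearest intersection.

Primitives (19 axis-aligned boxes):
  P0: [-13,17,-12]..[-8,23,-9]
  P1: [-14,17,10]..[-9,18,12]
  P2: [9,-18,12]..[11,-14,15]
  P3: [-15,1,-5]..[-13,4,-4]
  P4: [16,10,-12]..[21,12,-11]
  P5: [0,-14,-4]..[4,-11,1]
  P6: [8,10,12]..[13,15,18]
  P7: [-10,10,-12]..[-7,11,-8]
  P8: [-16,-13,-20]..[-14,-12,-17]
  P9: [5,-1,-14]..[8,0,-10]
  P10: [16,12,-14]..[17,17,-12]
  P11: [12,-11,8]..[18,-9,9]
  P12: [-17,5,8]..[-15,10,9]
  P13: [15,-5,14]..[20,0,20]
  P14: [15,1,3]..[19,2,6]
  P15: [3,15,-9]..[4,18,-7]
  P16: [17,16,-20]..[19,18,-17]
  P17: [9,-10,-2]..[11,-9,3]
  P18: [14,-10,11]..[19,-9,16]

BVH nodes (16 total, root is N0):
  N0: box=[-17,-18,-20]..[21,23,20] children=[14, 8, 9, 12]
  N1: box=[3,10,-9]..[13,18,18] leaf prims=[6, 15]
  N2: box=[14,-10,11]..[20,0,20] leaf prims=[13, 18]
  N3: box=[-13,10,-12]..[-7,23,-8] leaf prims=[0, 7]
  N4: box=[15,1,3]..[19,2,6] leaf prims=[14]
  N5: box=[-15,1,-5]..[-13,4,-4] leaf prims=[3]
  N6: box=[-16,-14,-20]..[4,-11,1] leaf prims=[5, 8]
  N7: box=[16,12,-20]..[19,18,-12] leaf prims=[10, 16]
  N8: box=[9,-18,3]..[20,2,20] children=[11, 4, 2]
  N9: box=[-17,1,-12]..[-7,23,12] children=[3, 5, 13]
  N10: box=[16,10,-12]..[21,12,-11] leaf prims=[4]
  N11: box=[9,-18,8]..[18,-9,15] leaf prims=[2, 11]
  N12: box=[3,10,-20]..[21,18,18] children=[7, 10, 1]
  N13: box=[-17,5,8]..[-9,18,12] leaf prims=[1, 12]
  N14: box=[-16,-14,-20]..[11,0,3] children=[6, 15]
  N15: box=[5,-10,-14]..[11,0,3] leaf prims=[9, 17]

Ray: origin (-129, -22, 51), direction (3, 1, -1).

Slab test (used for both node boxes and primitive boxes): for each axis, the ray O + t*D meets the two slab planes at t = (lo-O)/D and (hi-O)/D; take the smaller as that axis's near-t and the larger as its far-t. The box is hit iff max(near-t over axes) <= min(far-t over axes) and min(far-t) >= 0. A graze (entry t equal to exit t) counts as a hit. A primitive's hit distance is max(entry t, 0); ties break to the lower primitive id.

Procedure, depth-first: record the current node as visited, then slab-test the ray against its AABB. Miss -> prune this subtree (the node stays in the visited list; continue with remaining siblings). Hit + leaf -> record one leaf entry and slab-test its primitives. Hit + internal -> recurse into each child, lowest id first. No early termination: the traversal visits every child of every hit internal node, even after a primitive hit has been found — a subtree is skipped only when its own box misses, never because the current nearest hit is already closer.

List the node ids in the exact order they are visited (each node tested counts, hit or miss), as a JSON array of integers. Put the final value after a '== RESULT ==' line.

Walk:
N0 x:[112/3,50] y:[4,45] z:[31,71] -> hit [112/3,45], descend [8, 9, 12, 14]
  N8 x:[46,149/3] y:[4,24] z:[31,48] -> miss, prune
  N9 x:[112/3,122/3] y:[23,45] z:[39,63] -> hit [39,122/3], descend [3, 5, 13]
    N3 x:[116/3,122/3] y:[32,45] z:[59,63] -> miss, prune
    N5 x:[38,116/3] y:[23,26] z:[55,56] -> miss, prune
    N13 x:[112/3,40] y:[27,40] z:[39,43] -> hit [39,40] leaf, test {P1@t=39, P12(miss)}
  N12 x:[44,50] y:[32,40] z:[33,71] -> miss, prune
  N14 x:[113/3,140/3] y:[8,22] z:[48,71] -> miss, prune

Visited [0, 8, 9, 3, 5, 13, 12, 14]. Tests: 8 box, 1 leaf. Nearest: P1.

== RESULT ==
[0, 8, 9, 3, 5, 13, 12, 14]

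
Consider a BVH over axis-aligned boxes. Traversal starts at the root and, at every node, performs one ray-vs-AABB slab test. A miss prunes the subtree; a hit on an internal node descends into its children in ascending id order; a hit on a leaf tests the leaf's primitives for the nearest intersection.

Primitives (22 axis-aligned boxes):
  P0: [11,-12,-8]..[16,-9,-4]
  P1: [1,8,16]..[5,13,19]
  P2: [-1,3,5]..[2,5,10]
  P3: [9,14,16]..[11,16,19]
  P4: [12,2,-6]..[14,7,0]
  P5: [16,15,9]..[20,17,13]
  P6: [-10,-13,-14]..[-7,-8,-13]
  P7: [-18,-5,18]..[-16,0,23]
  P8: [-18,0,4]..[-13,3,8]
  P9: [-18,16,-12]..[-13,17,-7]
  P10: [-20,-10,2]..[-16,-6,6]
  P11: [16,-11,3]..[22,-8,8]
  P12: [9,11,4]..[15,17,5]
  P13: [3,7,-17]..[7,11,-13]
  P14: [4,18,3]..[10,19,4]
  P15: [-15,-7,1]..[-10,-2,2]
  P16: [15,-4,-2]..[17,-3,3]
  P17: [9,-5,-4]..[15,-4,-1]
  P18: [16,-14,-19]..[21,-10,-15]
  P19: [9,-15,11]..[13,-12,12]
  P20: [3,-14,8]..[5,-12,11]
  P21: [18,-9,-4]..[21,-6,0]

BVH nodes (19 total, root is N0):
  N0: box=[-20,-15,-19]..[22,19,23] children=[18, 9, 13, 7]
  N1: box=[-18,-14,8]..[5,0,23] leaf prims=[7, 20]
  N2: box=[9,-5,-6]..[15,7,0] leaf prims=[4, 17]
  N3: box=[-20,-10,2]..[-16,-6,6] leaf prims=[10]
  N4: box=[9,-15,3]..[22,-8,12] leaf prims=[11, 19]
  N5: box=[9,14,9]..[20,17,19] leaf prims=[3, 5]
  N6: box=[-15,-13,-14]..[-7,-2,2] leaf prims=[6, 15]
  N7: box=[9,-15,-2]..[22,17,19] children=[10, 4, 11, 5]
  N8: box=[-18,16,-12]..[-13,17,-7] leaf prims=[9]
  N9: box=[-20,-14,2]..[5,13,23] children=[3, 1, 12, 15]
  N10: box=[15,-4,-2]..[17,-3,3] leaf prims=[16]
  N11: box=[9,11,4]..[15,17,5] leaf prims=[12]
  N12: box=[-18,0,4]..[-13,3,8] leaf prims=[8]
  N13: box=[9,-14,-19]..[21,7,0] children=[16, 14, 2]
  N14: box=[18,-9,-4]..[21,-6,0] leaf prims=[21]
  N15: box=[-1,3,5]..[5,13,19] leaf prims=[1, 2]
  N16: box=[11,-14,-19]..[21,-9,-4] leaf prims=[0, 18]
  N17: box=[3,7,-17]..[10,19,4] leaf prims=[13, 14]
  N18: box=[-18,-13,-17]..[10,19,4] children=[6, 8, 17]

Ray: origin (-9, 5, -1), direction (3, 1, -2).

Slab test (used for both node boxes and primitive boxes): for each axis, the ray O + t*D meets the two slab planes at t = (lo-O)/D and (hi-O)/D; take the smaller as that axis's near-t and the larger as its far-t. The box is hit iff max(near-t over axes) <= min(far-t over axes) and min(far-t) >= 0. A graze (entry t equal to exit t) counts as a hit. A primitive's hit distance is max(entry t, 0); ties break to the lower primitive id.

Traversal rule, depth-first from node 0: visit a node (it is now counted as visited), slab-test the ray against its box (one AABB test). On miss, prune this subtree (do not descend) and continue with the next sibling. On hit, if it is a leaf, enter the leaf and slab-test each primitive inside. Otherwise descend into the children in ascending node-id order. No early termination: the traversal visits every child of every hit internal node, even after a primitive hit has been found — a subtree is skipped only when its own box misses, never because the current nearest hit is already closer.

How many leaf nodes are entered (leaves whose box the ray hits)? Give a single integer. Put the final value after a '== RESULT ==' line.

Trace the traversal:
N0 x:[-11/3,31/3] y:[-20,14] z:[-12,9] -> hit [-11/3,9], descend [7, 9, 13, 18]
  N7 x:[6,31/3] y:[-20,12] z:[-10,1/2] -> miss, prune
  N9 x:[-11/3,14/3] y:[-19,8] z:[-12,-3/2] -> miss, prune
  N13 x:[6,10] y:[-19,2] z:[-1/2,9] -> miss, prune
  N18 x:[-3,19/3] y:[-18,14] z:[-5/2,8] -> hit [-5/2,19/3], descend [6, 8, 17]
    N6 x:[-2,2/3] y:[-18,-7] z:[-3/2,13/2] -> miss, prune
    N8 x:[-3,-4/3] y:[11,12] z:[3,11/2] -> miss, prune
    N17 x:[4,19/3] y:[2,14] z:[-5/2,8] -> hit [4,19/3] leaf, test {P13(miss), P14(miss)}

order=[0, 7, 9, 13, 18, 6, 8, 17]  |boxes|=8  |leaves|=1  hit=miss

== RESULT ==
1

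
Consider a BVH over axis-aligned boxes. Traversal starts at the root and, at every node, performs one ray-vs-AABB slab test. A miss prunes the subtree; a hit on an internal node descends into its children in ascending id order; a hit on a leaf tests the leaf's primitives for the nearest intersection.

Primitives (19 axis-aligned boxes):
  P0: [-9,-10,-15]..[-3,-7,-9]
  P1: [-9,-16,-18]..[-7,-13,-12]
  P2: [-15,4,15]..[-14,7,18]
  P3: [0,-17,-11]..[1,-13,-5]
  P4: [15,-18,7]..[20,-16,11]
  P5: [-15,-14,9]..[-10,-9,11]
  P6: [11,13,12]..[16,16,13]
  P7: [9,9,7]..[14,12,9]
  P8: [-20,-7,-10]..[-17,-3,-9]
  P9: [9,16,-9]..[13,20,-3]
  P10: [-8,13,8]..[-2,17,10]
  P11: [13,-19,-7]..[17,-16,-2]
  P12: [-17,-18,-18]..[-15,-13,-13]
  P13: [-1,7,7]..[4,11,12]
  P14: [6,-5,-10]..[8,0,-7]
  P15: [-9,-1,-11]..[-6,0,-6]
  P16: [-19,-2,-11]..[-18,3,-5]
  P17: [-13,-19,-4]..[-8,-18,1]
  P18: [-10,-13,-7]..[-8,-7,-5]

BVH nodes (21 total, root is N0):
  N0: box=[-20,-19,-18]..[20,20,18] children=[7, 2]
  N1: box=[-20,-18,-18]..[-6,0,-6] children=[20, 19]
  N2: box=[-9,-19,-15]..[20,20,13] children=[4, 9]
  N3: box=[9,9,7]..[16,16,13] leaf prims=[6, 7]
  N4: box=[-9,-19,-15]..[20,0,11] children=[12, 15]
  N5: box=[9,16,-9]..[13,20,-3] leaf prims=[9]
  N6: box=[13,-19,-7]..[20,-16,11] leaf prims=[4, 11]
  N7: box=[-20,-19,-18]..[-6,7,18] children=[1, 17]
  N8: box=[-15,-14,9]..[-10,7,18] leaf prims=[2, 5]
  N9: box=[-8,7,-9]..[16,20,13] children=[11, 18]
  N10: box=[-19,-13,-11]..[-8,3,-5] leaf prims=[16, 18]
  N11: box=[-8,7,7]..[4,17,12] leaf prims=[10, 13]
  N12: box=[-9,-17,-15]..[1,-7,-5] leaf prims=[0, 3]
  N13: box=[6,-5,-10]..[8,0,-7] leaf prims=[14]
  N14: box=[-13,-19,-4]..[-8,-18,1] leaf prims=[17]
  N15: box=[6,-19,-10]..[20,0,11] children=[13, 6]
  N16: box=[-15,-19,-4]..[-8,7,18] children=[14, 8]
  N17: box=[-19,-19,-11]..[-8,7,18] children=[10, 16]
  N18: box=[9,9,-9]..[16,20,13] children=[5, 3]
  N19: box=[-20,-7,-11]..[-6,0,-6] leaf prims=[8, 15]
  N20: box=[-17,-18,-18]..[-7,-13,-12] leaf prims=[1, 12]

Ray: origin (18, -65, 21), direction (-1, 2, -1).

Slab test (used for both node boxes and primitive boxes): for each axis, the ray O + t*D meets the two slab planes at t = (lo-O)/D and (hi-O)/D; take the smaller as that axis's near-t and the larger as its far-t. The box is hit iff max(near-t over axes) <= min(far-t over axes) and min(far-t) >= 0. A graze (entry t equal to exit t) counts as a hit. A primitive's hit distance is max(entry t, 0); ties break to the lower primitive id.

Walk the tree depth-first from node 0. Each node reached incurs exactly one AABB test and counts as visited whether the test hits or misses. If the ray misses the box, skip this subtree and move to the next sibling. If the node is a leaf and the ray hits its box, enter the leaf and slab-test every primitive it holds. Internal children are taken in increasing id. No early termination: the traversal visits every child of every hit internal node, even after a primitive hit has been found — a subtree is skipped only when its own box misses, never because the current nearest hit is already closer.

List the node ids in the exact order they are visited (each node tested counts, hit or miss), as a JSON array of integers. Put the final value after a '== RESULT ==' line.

Traverse from the root:
N0 x:[-2,38] y:[23,85/2] z:[3,39] -> hit [23,38], descend [2, 7]
  N2 x:[-2,27] y:[23,85/2] z:[8,36] -> hit [23,27], descend [4, 9]
    N4 x:[-2,27] y:[23,65/2] z:[10,36] -> hit [23,27], descend [12, 15]
      N12 x:[17,27] y:[24,29] z:[26,36] -> hit [26,27] leaf, test {P0(miss), P3(miss)}
      N15 x:[-2,12] y:[23,65/2] z:[10,31] -> miss, prune
    N9 x:[2,26] y:[36,85/2] z:[8,30] -> miss, prune
  N7 x:[24,38] y:[23,36] z:[3,39] -> hit [24,36], descend [1, 17]
    N1 x:[24,38] y:[47/2,65/2] z:[27,39] -> hit [27,65/2], descend [19, 20]
      N19 x:[24,38] y:[29,65/2] z:[27,32] -> hit [29,32] leaf, test {P8(miss), P15(miss)}
      N20 x:[25,35] y:[47/2,26] z:[33,39] -> miss, prune
    N17 x:[26,37] y:[23,36] z:[3,32] -> hit [26,32], descend [10, 16]
      N10 x:[26,37] y:[26,34] z:[26,32] -> hit [26,32] leaf, test {P16(miss), P18@t=26}
      N16 x:[26,33] y:[23,36] z:[3,25] -> miss, prune

Visited [0, 2, 4, 12, 15, 9, 7, 1, 19, 20, 17, 10, 16]. Tests: 13 box, 3 leaf. Nearest: P18.

== RESULT ==
[0, 2, 4, 12, 15, 9, 7, 1, 19, 20, 17, 10, 16]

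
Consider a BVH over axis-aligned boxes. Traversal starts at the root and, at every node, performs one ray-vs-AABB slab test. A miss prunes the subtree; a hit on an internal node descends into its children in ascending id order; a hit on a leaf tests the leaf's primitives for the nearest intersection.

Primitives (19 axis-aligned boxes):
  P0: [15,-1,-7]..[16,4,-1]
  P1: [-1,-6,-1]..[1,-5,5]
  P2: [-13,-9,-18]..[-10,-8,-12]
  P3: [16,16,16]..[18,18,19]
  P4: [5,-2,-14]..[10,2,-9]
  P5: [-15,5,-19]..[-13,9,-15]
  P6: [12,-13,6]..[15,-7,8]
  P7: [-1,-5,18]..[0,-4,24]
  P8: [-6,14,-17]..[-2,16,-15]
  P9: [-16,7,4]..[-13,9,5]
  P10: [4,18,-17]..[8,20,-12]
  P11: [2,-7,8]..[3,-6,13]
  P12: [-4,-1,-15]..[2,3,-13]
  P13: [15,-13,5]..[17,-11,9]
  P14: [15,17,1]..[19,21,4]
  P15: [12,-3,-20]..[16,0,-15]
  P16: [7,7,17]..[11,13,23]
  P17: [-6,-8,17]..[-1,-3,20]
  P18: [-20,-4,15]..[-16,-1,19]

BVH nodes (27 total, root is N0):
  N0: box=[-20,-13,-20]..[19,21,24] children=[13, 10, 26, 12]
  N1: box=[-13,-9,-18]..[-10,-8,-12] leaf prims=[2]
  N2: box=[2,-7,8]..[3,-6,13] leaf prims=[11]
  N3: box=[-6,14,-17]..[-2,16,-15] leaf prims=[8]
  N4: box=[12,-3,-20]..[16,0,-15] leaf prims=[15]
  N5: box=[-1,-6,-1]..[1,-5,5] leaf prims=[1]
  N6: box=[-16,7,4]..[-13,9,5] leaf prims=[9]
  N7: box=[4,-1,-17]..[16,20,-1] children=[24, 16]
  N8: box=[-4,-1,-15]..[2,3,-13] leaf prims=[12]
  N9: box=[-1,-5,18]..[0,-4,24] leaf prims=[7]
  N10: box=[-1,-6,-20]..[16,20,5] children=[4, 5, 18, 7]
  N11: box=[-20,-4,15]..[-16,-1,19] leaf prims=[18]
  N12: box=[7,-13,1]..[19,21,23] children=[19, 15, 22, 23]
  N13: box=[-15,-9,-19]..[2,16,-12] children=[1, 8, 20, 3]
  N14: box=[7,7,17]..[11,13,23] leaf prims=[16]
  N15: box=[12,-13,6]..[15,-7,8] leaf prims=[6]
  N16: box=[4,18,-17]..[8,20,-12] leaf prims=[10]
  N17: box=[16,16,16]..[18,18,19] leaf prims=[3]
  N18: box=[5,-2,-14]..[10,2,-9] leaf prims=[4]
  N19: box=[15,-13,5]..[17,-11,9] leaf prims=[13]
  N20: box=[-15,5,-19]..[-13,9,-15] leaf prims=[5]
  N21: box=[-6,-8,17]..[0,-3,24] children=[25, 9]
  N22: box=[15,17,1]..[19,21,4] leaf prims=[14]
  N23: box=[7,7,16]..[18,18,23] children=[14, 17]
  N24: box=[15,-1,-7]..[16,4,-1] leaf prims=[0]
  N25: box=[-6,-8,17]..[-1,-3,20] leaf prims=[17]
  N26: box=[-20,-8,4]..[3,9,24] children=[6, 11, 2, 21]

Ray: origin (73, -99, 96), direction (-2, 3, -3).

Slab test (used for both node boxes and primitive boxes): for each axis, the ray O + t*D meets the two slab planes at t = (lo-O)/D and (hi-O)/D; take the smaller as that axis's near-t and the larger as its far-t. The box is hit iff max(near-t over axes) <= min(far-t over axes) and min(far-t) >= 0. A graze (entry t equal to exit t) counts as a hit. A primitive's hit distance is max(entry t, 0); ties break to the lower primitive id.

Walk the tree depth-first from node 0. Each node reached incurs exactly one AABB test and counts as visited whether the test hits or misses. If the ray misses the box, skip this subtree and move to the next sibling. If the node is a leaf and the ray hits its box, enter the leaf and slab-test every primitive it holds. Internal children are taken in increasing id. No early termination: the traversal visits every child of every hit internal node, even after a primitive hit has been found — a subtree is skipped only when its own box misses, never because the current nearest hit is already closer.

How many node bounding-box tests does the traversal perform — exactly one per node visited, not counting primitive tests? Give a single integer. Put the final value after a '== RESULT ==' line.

Traverse from the root:
N0 x:[27,93/2] y:[86/3,40] z:[24,116/3] -> hit [86/3,116/3], descend [10, 12, 13, 26]
  N10 x:[57/2,37] y:[31,119/3] z:[91/3,116/3] -> hit [31,37], descend [4, 5, 7, 18]
    N4 x:[57/2,61/2] y:[32,33] z:[37,116/3] -> miss, prune
    N5 x:[36,37] y:[31,94/3] z:[91/3,97/3] -> miss, prune
    N7 x:[57/2,69/2] y:[98/3,119/3] z:[97/3,113/3] -> hit [98/3,69/2], descend [16, 24]
      N16 x:[65/2,69/2] y:[39,119/3] z:[36,113/3] -> miss, prune
      N24 x:[57/2,29] y:[98/3,103/3] z:[97/3,103/3] -> miss, prune
    N18 x:[63/2,34] y:[97/3,101/3] z:[35,110/3] -> miss, prune
  N12 x:[27,33] y:[86/3,40] z:[73/3,95/3] -> hit [86/3,95/3], descend [15, 19, 22, 23]
    N15 x:[29,61/2] y:[86/3,92/3] z:[88/3,30] -> hit [88/3,30] leaf, test {P6@t=88/3}
    N19 x:[28,29] y:[86/3,88/3] z:[29,91/3] -> hit [29,29] leaf, test {P13@t=29}
    N22 x:[27,29] y:[116/3,40] z:[92/3,95/3] -> miss, prune
    N23 x:[55/2,33] y:[106/3,39] z:[73/3,80/3] -> miss, prune
  N13 x:[71/2,44] y:[30,115/3] z:[36,115/3] -> hit [36,115/3], descend [1, 3, 8, 20]
    N1 x:[83/2,43] y:[30,91/3] z:[36,38] -> miss, prune
    N3 x:[75/2,79/2] y:[113/3,115/3] z:[37,113/3] -> hit [113/3,113/3] leaf, test {P8@t=113/3}
    N8 x:[71/2,77/2] y:[98/3,34] z:[109/3,37] -> miss, prune
    N20 x:[43,44] y:[104/3,36] z:[37,115/3] -> miss, prune
  N26 x:[35,93/2] y:[91/3,36] z:[24,92/3] -> miss, prune

order=[0, 10, 4, 5, 7, 16, 24, 18, 12, 15, 19, 22, 23, 13, 1, 3, 8, 20, 26]  |boxes|=19  |leaves|=3  hit=P13

== RESULT ==
19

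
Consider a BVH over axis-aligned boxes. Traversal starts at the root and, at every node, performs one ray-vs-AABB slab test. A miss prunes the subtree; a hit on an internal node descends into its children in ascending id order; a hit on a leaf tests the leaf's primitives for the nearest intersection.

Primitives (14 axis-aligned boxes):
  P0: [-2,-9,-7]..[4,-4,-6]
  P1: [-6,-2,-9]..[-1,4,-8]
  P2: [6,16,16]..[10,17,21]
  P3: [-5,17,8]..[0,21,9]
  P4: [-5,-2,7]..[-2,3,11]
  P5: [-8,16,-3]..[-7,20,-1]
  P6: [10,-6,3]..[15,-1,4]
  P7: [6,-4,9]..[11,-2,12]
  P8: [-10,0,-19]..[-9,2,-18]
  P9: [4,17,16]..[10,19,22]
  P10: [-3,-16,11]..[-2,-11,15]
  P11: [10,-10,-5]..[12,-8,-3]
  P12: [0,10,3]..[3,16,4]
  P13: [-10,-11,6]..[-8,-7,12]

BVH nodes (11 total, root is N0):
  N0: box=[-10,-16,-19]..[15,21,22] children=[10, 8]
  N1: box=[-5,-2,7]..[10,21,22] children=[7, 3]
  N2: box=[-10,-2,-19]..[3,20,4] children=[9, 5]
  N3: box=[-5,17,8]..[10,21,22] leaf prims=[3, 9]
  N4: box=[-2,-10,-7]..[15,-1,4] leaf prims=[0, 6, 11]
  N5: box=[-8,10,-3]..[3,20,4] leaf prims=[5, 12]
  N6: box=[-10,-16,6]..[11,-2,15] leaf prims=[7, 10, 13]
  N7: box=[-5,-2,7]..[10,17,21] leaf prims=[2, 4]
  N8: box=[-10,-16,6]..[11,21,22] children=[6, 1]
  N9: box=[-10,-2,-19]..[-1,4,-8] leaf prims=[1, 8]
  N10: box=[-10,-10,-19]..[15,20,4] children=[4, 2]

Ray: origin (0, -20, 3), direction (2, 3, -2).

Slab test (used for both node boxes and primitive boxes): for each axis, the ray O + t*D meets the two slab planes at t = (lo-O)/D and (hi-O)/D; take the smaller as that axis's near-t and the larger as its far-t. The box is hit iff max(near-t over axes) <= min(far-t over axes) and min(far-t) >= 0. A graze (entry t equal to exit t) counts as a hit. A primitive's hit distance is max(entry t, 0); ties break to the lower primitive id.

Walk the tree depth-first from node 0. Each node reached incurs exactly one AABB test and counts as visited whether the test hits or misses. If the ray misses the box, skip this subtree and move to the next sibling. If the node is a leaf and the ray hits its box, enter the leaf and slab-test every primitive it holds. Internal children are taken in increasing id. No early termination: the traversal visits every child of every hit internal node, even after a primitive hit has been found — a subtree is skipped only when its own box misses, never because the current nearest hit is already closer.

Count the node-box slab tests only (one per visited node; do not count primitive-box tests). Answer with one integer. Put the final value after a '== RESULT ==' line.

Trace the traversal:
N0 x:[-5,15/2] y:[4/3,41/3] z:[-19/2,11] -> hit [4/3,15/2], descend [8, 10]
  N8 x:[-5,11/2] y:[4/3,41/3] z:[-19/2,-3/2] -> miss, prune
  N10 x:[-5,15/2] y:[10/3,40/3] z:[-1/2,11] -> hit [10/3,15/2], descend [2, 4]
    N2 x:[-5,3/2] y:[6,40/3] z:[-1/2,11] -> miss, prune
    N4 x:[-1,15/2] y:[10/3,19/3] z:[-1/2,5] -> hit [10/3,5] leaf, test {P0(miss), P6(miss), P11(miss)}

5 AABB tests over nodes [0, 8, 10, 2, 4]; 1 leaf entered; closest miss.

== RESULT ==
5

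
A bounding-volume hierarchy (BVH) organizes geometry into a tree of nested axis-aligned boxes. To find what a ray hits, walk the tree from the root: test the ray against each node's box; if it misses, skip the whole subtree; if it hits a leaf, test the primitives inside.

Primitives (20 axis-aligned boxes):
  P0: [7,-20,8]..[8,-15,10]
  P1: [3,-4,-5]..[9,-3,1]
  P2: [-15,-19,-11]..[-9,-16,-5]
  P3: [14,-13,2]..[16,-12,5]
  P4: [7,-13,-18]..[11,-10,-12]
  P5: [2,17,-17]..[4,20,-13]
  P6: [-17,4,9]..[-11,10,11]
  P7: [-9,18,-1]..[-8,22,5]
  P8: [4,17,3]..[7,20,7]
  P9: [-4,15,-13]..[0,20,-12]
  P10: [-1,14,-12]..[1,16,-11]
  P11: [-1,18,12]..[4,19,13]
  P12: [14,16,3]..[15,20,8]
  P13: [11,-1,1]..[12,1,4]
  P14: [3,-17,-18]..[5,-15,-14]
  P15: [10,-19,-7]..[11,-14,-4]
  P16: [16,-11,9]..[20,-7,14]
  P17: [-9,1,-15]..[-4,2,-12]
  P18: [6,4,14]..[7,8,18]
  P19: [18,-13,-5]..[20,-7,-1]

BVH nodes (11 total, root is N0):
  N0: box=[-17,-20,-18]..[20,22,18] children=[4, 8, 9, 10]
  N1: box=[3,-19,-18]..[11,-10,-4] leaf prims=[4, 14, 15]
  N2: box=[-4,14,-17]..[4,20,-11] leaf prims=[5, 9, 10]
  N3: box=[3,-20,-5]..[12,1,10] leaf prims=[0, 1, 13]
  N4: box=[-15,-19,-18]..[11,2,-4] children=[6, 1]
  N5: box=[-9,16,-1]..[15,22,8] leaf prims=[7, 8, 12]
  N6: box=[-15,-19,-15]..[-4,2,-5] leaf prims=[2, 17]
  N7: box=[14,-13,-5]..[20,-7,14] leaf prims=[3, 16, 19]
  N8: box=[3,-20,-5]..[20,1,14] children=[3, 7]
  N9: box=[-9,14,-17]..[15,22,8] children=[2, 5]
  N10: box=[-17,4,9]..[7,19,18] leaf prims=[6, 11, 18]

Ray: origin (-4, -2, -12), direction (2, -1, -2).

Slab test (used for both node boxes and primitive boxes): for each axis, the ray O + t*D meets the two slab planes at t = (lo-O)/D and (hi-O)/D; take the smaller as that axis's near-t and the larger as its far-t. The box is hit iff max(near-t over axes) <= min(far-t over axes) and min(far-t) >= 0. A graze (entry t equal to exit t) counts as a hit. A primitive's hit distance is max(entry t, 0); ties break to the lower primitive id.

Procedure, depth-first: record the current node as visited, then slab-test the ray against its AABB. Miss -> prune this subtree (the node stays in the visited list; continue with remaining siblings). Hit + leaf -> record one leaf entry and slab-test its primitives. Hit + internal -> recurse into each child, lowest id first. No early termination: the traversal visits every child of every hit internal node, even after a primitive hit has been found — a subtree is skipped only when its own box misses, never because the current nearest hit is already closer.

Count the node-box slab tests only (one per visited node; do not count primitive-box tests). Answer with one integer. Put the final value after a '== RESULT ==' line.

Walk:
N0 x:[-13/2,12] y:[-24,18] z:[-15,3] -> hit [-13/2,3], descend [4, 8, 9, 10]
  N4 x:[-11/2,15/2] y:[-4,17] z:[-4,3] -> hit [-4,3], descend [1, 6]
    N1 x:[7/2,15/2] y:[8,17] z:[-4,3] -> miss, prune
    N6 x:[-11/2,0] y:[-4,17] z:[-7/2,3/2] -> hit [-7/2,0] leaf, test {P2(miss), P17(miss)}
  N8 x:[7/2,12] y:[-3,18] z:[-13,-7/2] -> miss, prune
  N9 x:[-5/2,19/2] y:[-24,-16] z:[-10,5/2] -> miss, prune
  N10 x:[-13/2,11/2] y:[-21,-6] z:[-15,-21/2] -> miss, prune

7 AABB tests over nodes [0, 4, 1, 6, 8, 9, 10]; 1 leaf entered; closest miss.

== RESULT ==
7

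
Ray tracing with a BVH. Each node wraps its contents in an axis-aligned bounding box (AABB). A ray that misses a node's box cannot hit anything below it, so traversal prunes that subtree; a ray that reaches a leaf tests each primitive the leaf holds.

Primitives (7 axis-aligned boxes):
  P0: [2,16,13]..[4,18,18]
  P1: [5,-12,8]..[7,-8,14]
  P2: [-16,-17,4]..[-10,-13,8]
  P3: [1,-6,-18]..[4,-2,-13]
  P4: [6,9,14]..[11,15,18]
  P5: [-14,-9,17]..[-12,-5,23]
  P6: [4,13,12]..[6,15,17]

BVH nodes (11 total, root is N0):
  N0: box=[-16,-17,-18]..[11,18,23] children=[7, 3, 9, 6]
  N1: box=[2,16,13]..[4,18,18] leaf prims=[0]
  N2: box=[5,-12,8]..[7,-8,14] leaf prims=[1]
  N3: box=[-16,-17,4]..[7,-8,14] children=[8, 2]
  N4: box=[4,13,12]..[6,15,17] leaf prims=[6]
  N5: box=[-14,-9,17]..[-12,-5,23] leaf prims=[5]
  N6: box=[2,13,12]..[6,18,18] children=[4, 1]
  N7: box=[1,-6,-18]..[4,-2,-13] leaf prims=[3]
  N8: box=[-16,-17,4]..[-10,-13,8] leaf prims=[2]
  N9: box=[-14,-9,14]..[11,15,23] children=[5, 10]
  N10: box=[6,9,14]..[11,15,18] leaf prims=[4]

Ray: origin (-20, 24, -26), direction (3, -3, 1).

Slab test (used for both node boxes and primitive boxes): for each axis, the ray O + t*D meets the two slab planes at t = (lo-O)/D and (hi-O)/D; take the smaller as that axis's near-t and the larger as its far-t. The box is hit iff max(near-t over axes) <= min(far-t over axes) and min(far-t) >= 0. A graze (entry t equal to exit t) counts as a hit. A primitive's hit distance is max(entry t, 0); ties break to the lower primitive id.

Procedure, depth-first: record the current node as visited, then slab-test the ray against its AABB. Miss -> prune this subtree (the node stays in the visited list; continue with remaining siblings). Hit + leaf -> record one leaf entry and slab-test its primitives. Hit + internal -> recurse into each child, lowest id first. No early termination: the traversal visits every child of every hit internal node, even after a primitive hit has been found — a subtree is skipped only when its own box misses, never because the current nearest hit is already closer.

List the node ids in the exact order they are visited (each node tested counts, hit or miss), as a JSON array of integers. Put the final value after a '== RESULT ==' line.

Trace the traversal:
N0 x:[4/3,31/3] y:[2,41/3] z:[8,49] -> hit [8,31/3], descend [3, 6, 7, 9]
  N3 x:[4/3,9] y:[32/3,41/3] z:[30,40] -> miss, prune
  N6 x:[22/3,26/3] y:[2,11/3] z:[38,44] -> miss, prune
  N7 x:[7,8] y:[26/3,10] z:[8,13] -> miss, prune
  N9 x:[2,31/3] y:[3,11] z:[40,49] -> miss, prune

order=[0, 3, 6, 7, 9]  |boxes|=5  |leaves|=0  hit=miss

== RESULT ==
[0, 3, 6, 7, 9]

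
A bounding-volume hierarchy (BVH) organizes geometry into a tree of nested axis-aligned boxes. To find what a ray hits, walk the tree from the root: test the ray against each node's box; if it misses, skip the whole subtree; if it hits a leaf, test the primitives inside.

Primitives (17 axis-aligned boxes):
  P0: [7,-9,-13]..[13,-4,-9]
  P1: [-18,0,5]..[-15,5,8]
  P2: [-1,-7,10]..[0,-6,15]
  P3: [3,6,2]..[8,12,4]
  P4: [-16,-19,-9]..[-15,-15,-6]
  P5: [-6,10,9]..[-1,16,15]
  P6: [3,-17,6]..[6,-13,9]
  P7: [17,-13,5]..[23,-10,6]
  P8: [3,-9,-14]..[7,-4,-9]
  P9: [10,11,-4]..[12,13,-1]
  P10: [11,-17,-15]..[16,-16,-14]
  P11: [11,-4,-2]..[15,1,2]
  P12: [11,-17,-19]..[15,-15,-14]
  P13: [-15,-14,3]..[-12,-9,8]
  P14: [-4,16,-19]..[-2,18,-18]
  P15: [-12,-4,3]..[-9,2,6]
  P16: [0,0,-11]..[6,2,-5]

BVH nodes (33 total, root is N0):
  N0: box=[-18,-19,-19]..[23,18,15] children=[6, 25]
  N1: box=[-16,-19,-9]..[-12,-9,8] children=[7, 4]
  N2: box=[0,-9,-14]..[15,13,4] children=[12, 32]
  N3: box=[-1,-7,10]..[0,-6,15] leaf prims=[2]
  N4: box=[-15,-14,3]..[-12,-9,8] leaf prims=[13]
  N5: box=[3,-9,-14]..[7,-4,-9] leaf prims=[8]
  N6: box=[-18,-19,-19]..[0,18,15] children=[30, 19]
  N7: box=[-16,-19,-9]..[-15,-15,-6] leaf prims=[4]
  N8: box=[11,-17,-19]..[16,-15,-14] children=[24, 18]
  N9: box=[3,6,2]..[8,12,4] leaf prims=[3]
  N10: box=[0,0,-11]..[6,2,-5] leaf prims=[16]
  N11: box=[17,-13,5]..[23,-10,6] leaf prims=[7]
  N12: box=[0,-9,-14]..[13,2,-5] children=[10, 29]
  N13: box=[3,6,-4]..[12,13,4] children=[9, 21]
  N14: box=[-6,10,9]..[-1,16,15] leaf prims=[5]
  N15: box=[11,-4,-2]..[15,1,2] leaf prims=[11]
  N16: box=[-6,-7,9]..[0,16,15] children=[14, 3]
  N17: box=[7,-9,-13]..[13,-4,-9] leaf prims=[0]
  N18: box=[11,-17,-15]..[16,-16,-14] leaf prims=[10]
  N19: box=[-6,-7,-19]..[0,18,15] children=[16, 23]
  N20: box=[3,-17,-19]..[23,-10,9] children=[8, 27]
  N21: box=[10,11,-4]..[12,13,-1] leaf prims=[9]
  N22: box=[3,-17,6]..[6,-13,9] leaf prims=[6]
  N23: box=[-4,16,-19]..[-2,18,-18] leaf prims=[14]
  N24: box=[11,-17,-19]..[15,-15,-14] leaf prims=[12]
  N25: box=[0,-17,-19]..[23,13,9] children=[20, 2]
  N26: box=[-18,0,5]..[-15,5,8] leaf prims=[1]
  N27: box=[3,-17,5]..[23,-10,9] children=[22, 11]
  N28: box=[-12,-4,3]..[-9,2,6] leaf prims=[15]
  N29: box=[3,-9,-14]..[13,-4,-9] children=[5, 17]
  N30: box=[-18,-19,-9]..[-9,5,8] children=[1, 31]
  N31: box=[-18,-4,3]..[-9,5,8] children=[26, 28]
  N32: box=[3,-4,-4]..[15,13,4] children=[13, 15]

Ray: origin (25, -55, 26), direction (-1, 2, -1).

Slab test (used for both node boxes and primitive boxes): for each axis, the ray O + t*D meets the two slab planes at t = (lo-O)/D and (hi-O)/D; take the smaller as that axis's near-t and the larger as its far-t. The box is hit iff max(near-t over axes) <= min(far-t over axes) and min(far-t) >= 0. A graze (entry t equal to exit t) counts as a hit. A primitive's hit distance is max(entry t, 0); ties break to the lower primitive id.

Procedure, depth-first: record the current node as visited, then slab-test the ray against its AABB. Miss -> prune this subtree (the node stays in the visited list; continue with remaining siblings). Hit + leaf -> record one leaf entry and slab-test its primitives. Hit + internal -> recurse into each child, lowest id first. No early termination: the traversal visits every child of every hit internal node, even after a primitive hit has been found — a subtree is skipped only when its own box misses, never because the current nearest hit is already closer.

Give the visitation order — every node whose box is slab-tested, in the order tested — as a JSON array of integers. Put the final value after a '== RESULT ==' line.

Trace the traversal:
N0 x:[2,43] y:[18,73/2] z:[11,45] -> hit [18,73/2], descend [6, 25]
  N6 x:[25,43] y:[18,73/2] z:[11,45] -> hit [25,73/2], descend [19, 30]
    N19 x:[25,31] y:[24,73/2] z:[11,45] -> hit [25,31], descend [16, 23]
      N16 x:[25,31] y:[24,71/2] z:[11,17] -> miss, prune
      N23 x:[27,29] y:[71/2,73/2] z:[44,45] -> miss, prune
    N30 x:[34,43] y:[18,30] z:[18,35] -> miss, prune
  N25 x:[2,25] y:[19,34] z:[17,45] -> hit [19,25], descend [2, 20]
    N2 x:[10,25] y:[23,34] z:[22,40] -> hit [23,25], descend [12, 32]
      N12 x:[12,25] y:[23,57/2] z:[31,40] -> miss, prune
      N32 x:[10,22] y:[51/2,34] z:[22,30] -> miss, prune
    N20 x:[2,22] y:[19,45/2] z:[17,45] -> hit [19,22], descend [8, 27]
      N8 x:[9,14] y:[19,20] z:[40,45] -> miss, prune
      N27 x:[2,22] y:[19,45/2] z:[17,21] -> hit [19,21], descend [11, 22]
        N11 x:[2,8] y:[21,45/2] z:[20,21] -> miss, prune
        N22 x:[19,22] y:[19,21] z:[17,20] -> hit [19,20] leaf, test {P6@t=19}

15 AABB tests over nodes [0, 6, 19, 16, 23, 30, 25, 2, 12, 32, 20, 8, 27, 11, 22]; 1 leaf entered; closest P6.

== RESULT ==
[0, 6, 19, 16, 23, 30, 25, 2, 12, 32, 20, 8, 27, 11, 22]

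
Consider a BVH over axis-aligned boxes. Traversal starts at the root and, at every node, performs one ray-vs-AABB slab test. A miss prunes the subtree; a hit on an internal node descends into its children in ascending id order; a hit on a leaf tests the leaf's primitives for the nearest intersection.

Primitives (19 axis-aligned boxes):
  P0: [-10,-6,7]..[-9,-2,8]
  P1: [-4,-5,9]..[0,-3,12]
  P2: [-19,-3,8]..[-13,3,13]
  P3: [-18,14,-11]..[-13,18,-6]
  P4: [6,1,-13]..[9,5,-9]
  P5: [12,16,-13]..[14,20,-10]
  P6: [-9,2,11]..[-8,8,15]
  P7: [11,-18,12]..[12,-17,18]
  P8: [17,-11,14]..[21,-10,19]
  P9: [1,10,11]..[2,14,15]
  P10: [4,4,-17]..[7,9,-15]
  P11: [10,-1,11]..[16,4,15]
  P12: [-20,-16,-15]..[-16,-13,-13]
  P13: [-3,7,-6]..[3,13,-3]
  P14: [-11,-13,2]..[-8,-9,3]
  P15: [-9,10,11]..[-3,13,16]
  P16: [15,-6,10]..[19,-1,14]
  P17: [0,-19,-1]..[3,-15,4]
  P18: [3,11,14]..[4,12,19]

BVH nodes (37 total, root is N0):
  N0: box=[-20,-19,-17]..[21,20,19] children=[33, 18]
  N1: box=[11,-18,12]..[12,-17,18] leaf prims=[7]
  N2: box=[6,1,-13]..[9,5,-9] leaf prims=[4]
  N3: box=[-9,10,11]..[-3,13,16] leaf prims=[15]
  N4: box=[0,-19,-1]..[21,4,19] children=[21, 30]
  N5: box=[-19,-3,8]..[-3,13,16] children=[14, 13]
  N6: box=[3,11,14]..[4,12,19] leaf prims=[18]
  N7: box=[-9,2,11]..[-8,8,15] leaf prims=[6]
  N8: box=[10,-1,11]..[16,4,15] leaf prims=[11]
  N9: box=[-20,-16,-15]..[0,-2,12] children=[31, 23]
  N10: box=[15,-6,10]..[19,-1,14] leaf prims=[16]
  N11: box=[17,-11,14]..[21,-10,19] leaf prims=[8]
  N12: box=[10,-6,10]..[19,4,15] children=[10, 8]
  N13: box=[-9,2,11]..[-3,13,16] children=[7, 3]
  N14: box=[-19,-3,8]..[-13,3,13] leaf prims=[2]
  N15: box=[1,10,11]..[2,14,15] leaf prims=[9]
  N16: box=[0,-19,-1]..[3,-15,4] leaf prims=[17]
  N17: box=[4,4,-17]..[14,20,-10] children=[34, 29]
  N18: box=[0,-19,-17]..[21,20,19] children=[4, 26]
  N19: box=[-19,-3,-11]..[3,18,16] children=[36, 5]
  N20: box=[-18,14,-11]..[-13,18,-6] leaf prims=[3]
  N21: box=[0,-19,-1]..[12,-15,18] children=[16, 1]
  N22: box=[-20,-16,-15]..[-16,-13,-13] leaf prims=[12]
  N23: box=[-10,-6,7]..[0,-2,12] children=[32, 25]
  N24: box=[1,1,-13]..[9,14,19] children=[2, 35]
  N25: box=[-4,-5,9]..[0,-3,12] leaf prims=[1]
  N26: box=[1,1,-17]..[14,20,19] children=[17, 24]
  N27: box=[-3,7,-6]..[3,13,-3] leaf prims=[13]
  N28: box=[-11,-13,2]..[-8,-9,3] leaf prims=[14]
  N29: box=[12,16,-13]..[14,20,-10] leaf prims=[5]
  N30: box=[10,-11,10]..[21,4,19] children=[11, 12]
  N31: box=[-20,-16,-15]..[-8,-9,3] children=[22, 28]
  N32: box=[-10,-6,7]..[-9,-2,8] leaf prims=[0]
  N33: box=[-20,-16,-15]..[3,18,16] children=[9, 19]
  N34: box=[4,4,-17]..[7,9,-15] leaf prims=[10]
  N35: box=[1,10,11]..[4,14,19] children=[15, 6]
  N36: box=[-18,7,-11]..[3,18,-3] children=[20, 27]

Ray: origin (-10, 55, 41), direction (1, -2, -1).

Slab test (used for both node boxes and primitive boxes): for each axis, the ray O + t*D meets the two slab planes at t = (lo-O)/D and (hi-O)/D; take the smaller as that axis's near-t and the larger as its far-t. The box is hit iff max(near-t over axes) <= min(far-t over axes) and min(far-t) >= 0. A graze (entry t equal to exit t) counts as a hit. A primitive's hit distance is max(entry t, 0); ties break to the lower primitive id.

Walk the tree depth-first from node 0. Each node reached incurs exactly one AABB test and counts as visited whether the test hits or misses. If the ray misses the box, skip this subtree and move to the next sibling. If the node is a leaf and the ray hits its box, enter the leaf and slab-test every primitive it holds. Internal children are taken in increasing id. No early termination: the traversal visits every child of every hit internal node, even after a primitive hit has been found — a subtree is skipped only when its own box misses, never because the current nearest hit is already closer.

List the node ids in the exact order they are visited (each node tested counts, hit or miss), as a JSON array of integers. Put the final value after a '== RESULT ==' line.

Traverse from the root:
N0 x:[-10,31] y:[35/2,37] z:[22,58] -> hit [22,31], descend [18, 33]
  N18 x:[10,31] y:[35/2,37] z:[22,58] -> hit [22,31], descend [4, 26]
    N4 x:[10,31] y:[51/2,37] z:[22,42] -> hit [51/2,31], descend [21, 30]
      N21 x:[10,22] y:[35,37] z:[23,42] -> miss, prune
      N30 x:[20,31] y:[51/2,33] z:[22,31] -> hit [51/2,31], descend [11, 12]
        N11 x:[27,31] y:[65/2,33] z:[22,27] -> miss, prune
        N12 x:[20,29] y:[51/2,61/2] z:[26,31] -> hit [26,29], descend [8, 10]
          N8 x:[20,26] y:[51/2,28] z:[26,30] -> hit [26,26] leaf, test {P11@t=26}
          N10 x:[25,29] y:[28,61/2] z:[27,31] -> hit [28,29] leaf, test {P16@t=28}
    N26 x:[11,24] y:[35/2,27] z:[22,58] -> hit [22,24], descend [17, 24]
      N17 x:[14,24] y:[35/2,51/2] z:[51,58] -> miss, prune
      N24 x:[11,19] y:[41/2,27] z:[22,54] -> miss, prune
  N33 x:[-10,13] y:[37/2,71/2] z:[25,56] -> miss, prune

Visited [0, 18, 4, 21, 30, 11, 12, 8, 10, 26, 17, 24, 33]. Tests: 13 box, 2 leaf. Nearest: P11.

== RESULT ==
[0, 18, 4, 21, 30, 11, 12, 8, 10, 26, 17, 24, 33]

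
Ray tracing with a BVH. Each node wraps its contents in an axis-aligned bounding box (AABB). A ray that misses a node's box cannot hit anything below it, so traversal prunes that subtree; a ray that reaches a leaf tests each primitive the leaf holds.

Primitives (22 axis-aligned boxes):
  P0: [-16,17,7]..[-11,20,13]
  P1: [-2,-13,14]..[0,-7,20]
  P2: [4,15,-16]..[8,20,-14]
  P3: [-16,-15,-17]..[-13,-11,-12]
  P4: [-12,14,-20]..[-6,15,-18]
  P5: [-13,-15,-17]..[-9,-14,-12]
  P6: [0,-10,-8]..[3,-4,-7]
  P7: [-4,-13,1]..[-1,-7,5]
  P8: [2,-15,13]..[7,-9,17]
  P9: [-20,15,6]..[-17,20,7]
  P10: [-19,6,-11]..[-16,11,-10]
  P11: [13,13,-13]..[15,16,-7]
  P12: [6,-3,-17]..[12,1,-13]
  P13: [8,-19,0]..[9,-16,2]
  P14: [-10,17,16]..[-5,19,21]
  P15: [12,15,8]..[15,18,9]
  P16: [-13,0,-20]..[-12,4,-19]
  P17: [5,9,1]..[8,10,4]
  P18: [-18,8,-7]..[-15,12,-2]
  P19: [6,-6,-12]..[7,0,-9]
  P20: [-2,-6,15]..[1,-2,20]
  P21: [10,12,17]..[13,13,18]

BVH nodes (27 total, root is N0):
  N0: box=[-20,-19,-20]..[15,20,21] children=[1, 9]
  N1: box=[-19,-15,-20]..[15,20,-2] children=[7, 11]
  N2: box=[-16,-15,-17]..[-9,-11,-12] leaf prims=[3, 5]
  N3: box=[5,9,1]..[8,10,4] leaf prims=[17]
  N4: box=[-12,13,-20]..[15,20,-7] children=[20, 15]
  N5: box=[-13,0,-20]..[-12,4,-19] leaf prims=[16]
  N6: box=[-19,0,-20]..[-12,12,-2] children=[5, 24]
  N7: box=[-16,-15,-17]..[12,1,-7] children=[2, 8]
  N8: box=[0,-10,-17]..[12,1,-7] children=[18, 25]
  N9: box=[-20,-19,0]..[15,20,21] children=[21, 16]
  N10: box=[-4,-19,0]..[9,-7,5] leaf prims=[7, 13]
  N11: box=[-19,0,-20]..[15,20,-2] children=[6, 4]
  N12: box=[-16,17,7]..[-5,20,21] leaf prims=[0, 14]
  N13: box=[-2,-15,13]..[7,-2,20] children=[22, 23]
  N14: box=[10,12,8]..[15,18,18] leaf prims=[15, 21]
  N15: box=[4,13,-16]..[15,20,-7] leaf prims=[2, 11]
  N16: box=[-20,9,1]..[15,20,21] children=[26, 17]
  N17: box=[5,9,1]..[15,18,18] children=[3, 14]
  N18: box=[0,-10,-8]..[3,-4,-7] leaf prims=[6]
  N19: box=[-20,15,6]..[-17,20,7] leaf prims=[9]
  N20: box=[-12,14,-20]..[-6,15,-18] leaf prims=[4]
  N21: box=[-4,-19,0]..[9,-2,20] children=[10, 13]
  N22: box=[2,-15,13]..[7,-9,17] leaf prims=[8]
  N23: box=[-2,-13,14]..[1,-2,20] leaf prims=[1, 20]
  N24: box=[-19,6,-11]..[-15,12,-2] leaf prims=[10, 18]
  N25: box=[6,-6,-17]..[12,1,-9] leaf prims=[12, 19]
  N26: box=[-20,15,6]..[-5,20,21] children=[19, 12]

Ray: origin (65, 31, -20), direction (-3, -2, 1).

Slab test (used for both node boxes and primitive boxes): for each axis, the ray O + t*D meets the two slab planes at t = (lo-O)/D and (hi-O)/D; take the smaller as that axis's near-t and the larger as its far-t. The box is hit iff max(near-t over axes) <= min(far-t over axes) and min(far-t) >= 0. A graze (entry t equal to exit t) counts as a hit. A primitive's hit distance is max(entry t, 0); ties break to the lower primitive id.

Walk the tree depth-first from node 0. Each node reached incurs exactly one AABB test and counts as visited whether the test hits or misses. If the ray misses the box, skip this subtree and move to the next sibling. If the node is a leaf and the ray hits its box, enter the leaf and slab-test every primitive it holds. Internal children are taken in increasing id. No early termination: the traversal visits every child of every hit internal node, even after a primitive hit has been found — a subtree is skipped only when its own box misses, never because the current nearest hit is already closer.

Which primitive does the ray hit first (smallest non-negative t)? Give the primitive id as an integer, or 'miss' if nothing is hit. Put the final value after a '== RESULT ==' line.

Trace the traversal:
N0 x:[50/3,85/3] y:[11/2,25] z:[0,41] -> hit [50/3,25], descend [1, 9]
  N1 x:[50/3,28] y:[11/2,23] z:[0,18] -> hit [50/3,18], descend [7, 11]
    N7 x:[53/3,27] y:[15,23] z:[3,13] -> miss, prune
    N11 x:[50/3,28] y:[11/2,31/2] z:[0,18] -> miss, prune
  N9 x:[50/3,85/3] y:[11/2,25] z:[20,41] -> hit [20,25], descend [16, 21]
    N16 x:[50/3,85/3] y:[11/2,11] z:[21,41] -> miss, prune
    N21 x:[56/3,23] y:[33/2,25] z:[20,40] -> hit [20,23], descend [10, 13]
      N10 x:[56/3,23] y:[19,25] z:[20,25] -> hit [20,23] leaf, test {P7@t=22, P13(miss)}
      N13 x:[58/3,67/3] y:[33/2,23] z:[33,40] -> miss, prune

Visited [0, 1, 7, 11, 9, 16, 21, 10, 13]. Tests: 9 box, 1 leaf. Nearest: P7.

== RESULT ==
7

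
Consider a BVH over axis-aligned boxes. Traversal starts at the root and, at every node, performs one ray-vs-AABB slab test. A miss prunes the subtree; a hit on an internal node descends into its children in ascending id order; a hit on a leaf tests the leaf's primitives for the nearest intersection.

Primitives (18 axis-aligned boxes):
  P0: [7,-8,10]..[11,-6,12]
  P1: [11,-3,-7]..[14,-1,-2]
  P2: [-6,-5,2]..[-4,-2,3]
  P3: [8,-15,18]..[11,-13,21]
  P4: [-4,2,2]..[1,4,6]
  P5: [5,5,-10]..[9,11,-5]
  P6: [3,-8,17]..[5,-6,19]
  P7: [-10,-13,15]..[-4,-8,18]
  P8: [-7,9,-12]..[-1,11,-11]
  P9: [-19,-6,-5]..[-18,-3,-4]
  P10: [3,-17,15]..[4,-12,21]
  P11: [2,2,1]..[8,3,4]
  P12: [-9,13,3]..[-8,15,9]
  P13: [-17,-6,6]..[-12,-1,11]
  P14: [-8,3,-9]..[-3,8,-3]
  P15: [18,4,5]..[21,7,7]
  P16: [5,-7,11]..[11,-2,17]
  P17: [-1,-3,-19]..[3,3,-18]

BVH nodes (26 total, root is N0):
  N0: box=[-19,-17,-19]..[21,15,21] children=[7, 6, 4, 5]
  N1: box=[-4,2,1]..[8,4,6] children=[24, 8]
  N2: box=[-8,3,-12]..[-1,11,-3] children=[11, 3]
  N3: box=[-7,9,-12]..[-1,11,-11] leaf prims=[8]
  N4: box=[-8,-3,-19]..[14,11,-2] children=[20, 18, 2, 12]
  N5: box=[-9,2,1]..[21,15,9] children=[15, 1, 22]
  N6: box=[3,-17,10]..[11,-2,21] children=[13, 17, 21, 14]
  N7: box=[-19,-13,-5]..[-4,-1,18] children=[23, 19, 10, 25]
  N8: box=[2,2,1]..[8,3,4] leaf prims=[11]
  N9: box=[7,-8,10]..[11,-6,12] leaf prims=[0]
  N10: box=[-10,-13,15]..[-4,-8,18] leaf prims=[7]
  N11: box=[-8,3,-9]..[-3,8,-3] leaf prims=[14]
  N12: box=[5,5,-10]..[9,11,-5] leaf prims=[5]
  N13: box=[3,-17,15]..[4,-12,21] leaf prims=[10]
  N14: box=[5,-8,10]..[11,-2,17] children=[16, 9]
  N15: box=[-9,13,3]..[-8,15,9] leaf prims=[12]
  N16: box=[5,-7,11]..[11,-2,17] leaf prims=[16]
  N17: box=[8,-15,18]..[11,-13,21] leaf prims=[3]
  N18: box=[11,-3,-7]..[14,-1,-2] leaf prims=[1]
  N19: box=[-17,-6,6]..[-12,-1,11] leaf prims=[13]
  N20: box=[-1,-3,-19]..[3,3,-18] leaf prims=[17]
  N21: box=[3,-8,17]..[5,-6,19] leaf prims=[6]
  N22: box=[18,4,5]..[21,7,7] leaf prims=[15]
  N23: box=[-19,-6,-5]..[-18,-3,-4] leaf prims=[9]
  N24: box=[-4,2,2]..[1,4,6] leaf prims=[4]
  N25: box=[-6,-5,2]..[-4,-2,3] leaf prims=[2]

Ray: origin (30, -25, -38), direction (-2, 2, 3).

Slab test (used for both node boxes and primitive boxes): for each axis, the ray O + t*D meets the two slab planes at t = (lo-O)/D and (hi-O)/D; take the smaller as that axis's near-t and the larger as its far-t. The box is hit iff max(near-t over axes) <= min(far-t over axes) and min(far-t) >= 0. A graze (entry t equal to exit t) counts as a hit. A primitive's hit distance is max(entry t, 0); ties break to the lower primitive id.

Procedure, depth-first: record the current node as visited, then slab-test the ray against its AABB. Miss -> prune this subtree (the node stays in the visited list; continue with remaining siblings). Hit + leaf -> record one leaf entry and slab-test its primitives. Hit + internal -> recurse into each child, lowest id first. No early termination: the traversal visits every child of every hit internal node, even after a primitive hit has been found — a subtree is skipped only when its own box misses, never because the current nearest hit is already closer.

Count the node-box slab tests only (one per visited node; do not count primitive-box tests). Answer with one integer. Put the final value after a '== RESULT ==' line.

Traverse from the root:
N0 x:[9/2,49/2] y:[4,20] z:[19/3,59/3] -> hit [19/3,59/3], descend [4, 5, 6, 7]
  N4 x:[8,19] y:[11,18] z:[19/3,12] -> hit [11,12], descend [2, 12, 18, 20]
    N2 x:[31/2,19] y:[14,18] z:[26/3,35/3] -> miss, prune
    N12 x:[21/2,25/2] y:[15,18] z:[28/3,11] -> miss, prune
    N18 x:[8,19/2] y:[11,12] z:[31/3,12] -> miss, prune
    N20 x:[27/2,31/2] y:[11,14] z:[19/3,20/3] -> miss, prune
  N5 x:[9/2,39/2] y:[27/2,20] z:[13,47/3] -> hit [27/2,47/3], descend [1, 15, 22]
    N1 x:[11,17] y:[27/2,29/2] z:[13,44/3] -> hit [27/2,29/2], descend [8, 24]
      N8 x:[11,14] y:[27/2,14] z:[13,14] -> hit [27/2,14] leaf, test {P11@t=27/2}
      N24 x:[29/2,17] y:[27/2,29/2] z:[40/3,44/3] -> hit [29/2,29/2] leaf, test {P4@t=29/2}
    N15 x:[19,39/2] y:[19,20] z:[41/3,47/3] -> miss, prune
    N22 x:[9/2,6] y:[29/2,16] z:[43/3,15] -> miss, prune
  N6 x:[19/2,27/2] y:[4,23/2] z:[16,59/3] -> miss, prune
  N7 x:[17,49/2] y:[6,12] z:[11,56/3] -> miss, prune

Visited [0, 4, 2, 12, 18, 20, 5, 1, 8, 24, 15, 22, 6, 7]. Tests: 14 box, 2 leaf. Nearest: P11.

== RESULT ==
14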